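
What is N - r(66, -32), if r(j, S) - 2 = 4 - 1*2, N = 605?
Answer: 601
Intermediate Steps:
r(j, S) = 4 (r(j, S) = 2 + (4 - 1*2) = 2 + (4 - 2) = 2 + 2 = 4)
N - r(66, -32) = 605 - 1*4 = 605 - 4 = 601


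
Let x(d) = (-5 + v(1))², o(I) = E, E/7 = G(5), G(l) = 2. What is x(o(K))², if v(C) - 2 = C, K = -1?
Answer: 16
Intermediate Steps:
E = 14 (E = 7*2 = 14)
o(I) = 14
v(C) = 2 + C
x(d) = 4 (x(d) = (-5 + (2 + 1))² = (-5 + 3)² = (-2)² = 4)
x(o(K))² = 4² = 16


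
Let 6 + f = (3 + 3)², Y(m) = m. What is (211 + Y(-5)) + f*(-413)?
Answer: -12184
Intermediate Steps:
f = 30 (f = -6 + (3 + 3)² = -6 + 6² = -6 + 36 = 30)
(211 + Y(-5)) + f*(-413) = (211 - 5) + 30*(-413) = 206 - 12390 = -12184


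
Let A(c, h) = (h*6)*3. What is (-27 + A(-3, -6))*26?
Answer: -3510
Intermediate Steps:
A(c, h) = 18*h (A(c, h) = (6*h)*3 = 18*h)
(-27 + A(-3, -6))*26 = (-27 + 18*(-6))*26 = (-27 - 108)*26 = -135*26 = -3510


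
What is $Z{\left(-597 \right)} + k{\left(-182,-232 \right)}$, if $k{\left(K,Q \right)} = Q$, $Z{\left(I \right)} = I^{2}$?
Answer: $356177$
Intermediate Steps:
$Z{\left(-597 \right)} + k{\left(-182,-232 \right)} = \left(-597\right)^{2} - 232 = 356409 - 232 = 356177$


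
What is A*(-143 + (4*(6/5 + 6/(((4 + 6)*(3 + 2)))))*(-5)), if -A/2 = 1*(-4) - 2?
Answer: -10164/5 ≈ -2032.8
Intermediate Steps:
A = 12 (A = -2*(1*(-4) - 2) = -2*(-4 - 2) = -2*(-6) = 12)
A*(-143 + (4*(6/5 + 6/(((4 + 6)*(3 + 2)))))*(-5)) = 12*(-143 + (4*(6/5 + 6/(((4 + 6)*(3 + 2)))))*(-5)) = 12*(-143 + (4*(6*(1/5) + 6/((10*5))))*(-5)) = 12*(-143 + (4*(6/5 + 6/50))*(-5)) = 12*(-143 + (4*(6/5 + 6*(1/50)))*(-5)) = 12*(-143 + (4*(6/5 + 3/25))*(-5)) = 12*(-143 + (4*(33/25))*(-5)) = 12*(-143 + (132/25)*(-5)) = 12*(-143 - 132/5) = 12*(-847/5) = -10164/5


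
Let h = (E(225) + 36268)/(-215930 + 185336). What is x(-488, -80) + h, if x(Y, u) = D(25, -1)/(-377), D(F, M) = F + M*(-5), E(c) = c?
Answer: -14675681/11533938 ≈ -1.2724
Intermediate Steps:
D(F, M) = F - 5*M
x(Y, u) = -30/377 (x(Y, u) = (25 - 5*(-1))/(-377) = (25 + 5)*(-1/377) = 30*(-1/377) = -30/377)
h = -36493/30594 (h = (225 + 36268)/(-215930 + 185336) = 36493/(-30594) = 36493*(-1/30594) = -36493/30594 ≈ -1.1928)
x(-488, -80) + h = -30/377 - 36493/30594 = -14675681/11533938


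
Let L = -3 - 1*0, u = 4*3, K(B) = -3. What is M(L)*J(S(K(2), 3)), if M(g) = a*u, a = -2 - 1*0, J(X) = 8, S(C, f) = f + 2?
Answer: -192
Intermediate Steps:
S(C, f) = 2 + f
a = -2 (a = -2 + 0 = -2)
u = 12
L = -3 (L = -3 + 0 = -3)
M(g) = -24 (M(g) = -2*12 = -24)
M(L)*J(S(K(2), 3)) = -24*8 = -192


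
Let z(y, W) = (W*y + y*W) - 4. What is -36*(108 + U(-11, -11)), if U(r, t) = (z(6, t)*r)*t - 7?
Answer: 588780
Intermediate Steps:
z(y, W) = -4 + 2*W*y (z(y, W) = (W*y + W*y) - 4 = 2*W*y - 4 = -4 + 2*W*y)
U(r, t) = -7 + r*t*(-4 + 12*t) (U(r, t) = ((-4 + 2*t*6)*r)*t - 7 = ((-4 + 12*t)*r)*t - 7 = (r*(-4 + 12*t))*t - 7 = r*t*(-4 + 12*t) - 7 = -7 + r*t*(-4 + 12*t))
-36*(108 + U(-11, -11)) = -36*(108 + (-7 + 4*(-11)*(-11)*(-1 + 3*(-11)))) = -36*(108 + (-7 + 4*(-11)*(-11)*(-1 - 33))) = -36*(108 + (-7 + 4*(-11)*(-11)*(-34))) = -36*(108 + (-7 - 16456)) = -36*(108 - 16463) = -36*(-16355) = 588780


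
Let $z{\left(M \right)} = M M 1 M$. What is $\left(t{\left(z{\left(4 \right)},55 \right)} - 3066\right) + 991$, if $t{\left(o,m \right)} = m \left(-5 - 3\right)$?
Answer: $-2515$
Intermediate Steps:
$z{\left(M \right)} = M^{3}$ ($z{\left(M \right)} = M^{2} M = M^{3}$)
$t{\left(o,m \right)} = - 8 m$ ($t{\left(o,m \right)} = m \left(-8\right) = - 8 m$)
$\left(t{\left(z{\left(4 \right)},55 \right)} - 3066\right) + 991 = \left(\left(-8\right) 55 - 3066\right) + 991 = \left(-440 - 3066\right) + 991 = -3506 + 991 = -2515$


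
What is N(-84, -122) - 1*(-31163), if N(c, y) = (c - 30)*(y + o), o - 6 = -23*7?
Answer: 62741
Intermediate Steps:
o = -155 (o = 6 - 23*7 = 6 - 161 = -155)
N(c, y) = (-155 + y)*(-30 + c) (N(c, y) = (c - 30)*(y - 155) = (-30 + c)*(-155 + y) = (-155 + y)*(-30 + c))
N(-84, -122) - 1*(-31163) = (4650 - 155*(-84) - 30*(-122) - 84*(-122)) - 1*(-31163) = (4650 + 13020 + 3660 + 10248) + 31163 = 31578 + 31163 = 62741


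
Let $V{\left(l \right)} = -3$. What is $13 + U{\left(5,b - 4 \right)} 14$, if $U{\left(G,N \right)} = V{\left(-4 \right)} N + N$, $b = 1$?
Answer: $97$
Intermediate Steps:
$U{\left(G,N \right)} = - 2 N$ ($U{\left(G,N \right)} = - 3 N + N = - 2 N$)
$13 + U{\left(5,b - 4 \right)} 14 = 13 + - 2 \left(1 - 4\right) 14 = 13 + \left(-2\right) \left(-3\right) 14 = 13 + 6 \cdot 14 = 13 + 84 = 97$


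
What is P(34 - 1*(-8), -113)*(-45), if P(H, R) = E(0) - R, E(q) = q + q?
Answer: -5085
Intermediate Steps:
E(q) = 2*q
P(H, R) = -R (P(H, R) = 2*0 - R = 0 - R = -R)
P(34 - 1*(-8), -113)*(-45) = -1*(-113)*(-45) = 113*(-45) = -5085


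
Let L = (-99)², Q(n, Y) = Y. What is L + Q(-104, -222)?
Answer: 9579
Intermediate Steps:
L = 9801
L + Q(-104, -222) = 9801 - 222 = 9579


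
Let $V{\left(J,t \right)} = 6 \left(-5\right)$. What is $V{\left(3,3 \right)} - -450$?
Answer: $420$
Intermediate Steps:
$V{\left(J,t \right)} = -30$
$V{\left(3,3 \right)} - -450 = -30 - -450 = -30 + 450 = 420$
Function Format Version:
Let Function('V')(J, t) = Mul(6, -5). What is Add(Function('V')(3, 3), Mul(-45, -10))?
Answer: 420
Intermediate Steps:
Function('V')(J, t) = -30
Add(Function('V')(3, 3), Mul(-45, -10)) = Add(-30, Mul(-45, -10)) = Add(-30, 450) = 420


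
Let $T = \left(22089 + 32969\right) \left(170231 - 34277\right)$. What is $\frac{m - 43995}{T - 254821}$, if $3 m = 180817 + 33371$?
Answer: $\frac{27401}{7485100511} \approx 3.6607 \cdot 10^{-6}$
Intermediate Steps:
$T = 7485355332$ ($T = 55058 \cdot 135954 = 7485355332$)
$m = 71396$ ($m = \frac{180817 + 33371}{3} = \frac{1}{3} \cdot 214188 = 71396$)
$\frac{m - 43995}{T - 254821} = \frac{71396 - 43995}{7485355332 - 254821} = \frac{27401}{7485100511}$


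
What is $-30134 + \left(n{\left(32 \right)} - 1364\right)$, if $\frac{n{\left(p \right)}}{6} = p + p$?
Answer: $-31114$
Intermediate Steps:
$n{\left(p \right)} = 12 p$ ($n{\left(p \right)} = 6 \left(p + p\right) = 6 \cdot 2 p = 12 p$)
$-30134 + \left(n{\left(32 \right)} - 1364\right) = -30134 + \left(12 \cdot 32 - 1364\right) = -30134 + \left(384 - 1364\right) = -30134 - 980 = -31114$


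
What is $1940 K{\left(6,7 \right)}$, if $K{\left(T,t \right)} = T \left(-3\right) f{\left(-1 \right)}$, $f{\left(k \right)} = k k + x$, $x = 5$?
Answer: $-209520$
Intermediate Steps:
$f{\left(k \right)} = 5 + k^{2}$ ($f{\left(k \right)} = k k + 5 = k^{2} + 5 = 5 + k^{2}$)
$K{\left(T,t \right)} = - 18 T$ ($K{\left(T,t \right)} = T \left(-3\right) \left(5 + \left(-1\right)^{2}\right) = - 3 T \left(5 + 1\right) = - 3 T 6 = - 18 T$)
$1940 K{\left(6,7 \right)} = 1940 \left(\left(-18\right) 6\right) = 1940 \left(-108\right) = -209520$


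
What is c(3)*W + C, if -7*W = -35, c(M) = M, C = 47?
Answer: 62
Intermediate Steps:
W = 5 (W = -⅐*(-35) = 5)
c(3)*W + C = 3*5 + 47 = 15 + 47 = 62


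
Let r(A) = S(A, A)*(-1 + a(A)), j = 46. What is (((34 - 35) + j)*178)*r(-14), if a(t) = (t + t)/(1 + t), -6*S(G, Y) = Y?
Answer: 280350/13 ≈ 21565.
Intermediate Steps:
S(G, Y) = -Y/6
a(t) = 2*t/(1 + t) (a(t) = (2*t)/(1 + t) = 2*t/(1 + t))
r(A) = -A*(-1 + 2*A/(1 + A))/6 (r(A) = (-A/6)*(-1 + 2*A/(1 + A)) = -A*(-1 + 2*A/(1 + A))/6)
(((34 - 35) + j)*178)*r(-14) = (((34 - 35) + 46)*178)*((1/6)*(-14)*(1 - 1*(-14))/(1 - 14)) = ((-1 + 46)*178)*((1/6)*(-14)*(1 + 14)/(-13)) = (45*178)*((1/6)*(-14)*(-1/13)*15) = 8010*(35/13) = 280350/13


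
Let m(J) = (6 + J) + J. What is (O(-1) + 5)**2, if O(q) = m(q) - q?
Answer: 100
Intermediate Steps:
m(J) = 6 + 2*J
O(q) = 6 + q (O(q) = (6 + 2*q) - q = 6 + q)
(O(-1) + 5)**2 = ((6 - 1) + 5)**2 = (5 + 5)**2 = 10**2 = 100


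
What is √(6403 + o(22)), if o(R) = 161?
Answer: 2*√1641 ≈ 81.019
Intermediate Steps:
√(6403 + o(22)) = √(6403 + 161) = √6564 = 2*√1641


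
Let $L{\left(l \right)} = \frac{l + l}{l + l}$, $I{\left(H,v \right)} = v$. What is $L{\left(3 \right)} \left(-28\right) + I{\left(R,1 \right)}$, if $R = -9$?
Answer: $-27$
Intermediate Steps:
$L{\left(l \right)} = 1$ ($L{\left(l \right)} = \frac{2 l}{2 l} = 2 l \frac{1}{2 l} = 1$)
$L{\left(3 \right)} \left(-28\right) + I{\left(R,1 \right)} = 1 \left(-28\right) + 1 = -28 + 1 = -27$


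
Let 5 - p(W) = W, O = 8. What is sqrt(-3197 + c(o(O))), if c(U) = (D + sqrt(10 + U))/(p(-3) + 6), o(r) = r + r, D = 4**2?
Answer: sqrt(-626388 + 14*sqrt(26))/14 ≈ 56.529*I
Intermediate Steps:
p(W) = 5 - W
D = 16
o(r) = 2*r
c(U) = 8/7 + sqrt(10 + U)/14 (c(U) = (16 + sqrt(10 + U))/((5 - 1*(-3)) + 6) = (16 + sqrt(10 + U))/((5 + 3) + 6) = (16 + sqrt(10 + U))/(8 + 6) = (16 + sqrt(10 + U))/14 = (16 + sqrt(10 + U))*(1/14) = 8/7 + sqrt(10 + U)/14)
sqrt(-3197 + c(o(O))) = sqrt(-3197 + (8/7 + sqrt(10 + 2*8)/14)) = sqrt(-3197 + (8/7 + sqrt(10 + 16)/14)) = sqrt(-3197 + (8/7 + sqrt(26)/14)) = sqrt(-22371/7 + sqrt(26)/14)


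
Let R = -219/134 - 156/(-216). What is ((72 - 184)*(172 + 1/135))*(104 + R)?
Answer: -161667945824/81405 ≈ -1.9860e+6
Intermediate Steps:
R = -550/603 (R = -219*1/134 - 156*(-1/216) = -219/134 + 13/18 = -550/603 ≈ -0.91211)
((72 - 184)*(172 + 1/135))*(104 + R) = ((72 - 184)*(172 + 1/135))*(104 - 550/603) = -112*(172 + 1/135)*(62162/603) = -112*23221/135*(62162/603) = -2600752/135*62162/603 = -161667945824/81405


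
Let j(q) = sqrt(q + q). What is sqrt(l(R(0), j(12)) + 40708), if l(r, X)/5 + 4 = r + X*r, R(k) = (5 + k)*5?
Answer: sqrt(40813 + 250*sqrt(6)) ≈ 203.53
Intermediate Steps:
R(k) = 25 + 5*k
j(q) = sqrt(2)*sqrt(q) (j(q) = sqrt(2*q) = sqrt(2)*sqrt(q))
l(r, X) = -20 + 5*r + 5*X*r (l(r, X) = -20 + 5*(r + X*r) = -20 + (5*r + 5*X*r) = -20 + 5*r + 5*X*r)
sqrt(l(R(0), j(12)) + 40708) = sqrt((-20 + 5*(25 + 5*0) + 5*(sqrt(2)*sqrt(12))*(25 + 5*0)) + 40708) = sqrt((-20 + 5*(25 + 0) + 5*(sqrt(2)*(2*sqrt(3)))*(25 + 0)) + 40708) = sqrt((-20 + 5*25 + 5*(2*sqrt(6))*25) + 40708) = sqrt((-20 + 125 + 250*sqrt(6)) + 40708) = sqrt((105 + 250*sqrt(6)) + 40708) = sqrt(40813 + 250*sqrt(6))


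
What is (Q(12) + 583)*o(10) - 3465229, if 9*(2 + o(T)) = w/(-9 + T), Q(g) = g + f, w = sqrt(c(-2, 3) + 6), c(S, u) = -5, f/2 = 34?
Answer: -10399444/3 ≈ -3.4665e+6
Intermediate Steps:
f = 68 (f = 2*34 = 68)
w = 1 (w = sqrt(-5 + 6) = sqrt(1) = 1)
Q(g) = 68 + g (Q(g) = g + 68 = 68 + g)
o(T) = -2 + 1/(9*(-9 + T)) (o(T) = -2 + (1/(-9 + T))/9 = -2 + 1/(9*(-9 + T)))
(Q(12) + 583)*o(10) - 3465229 = ((68 + 12) + 583)*((163 - 18*10)/(9*(-9 + 10))) - 3465229 = (80 + 583)*((1/9)*(163 - 180)/1) - 3465229 = 663*((1/9)*1*(-17)) - 3465229 = 663*(-17/9) - 3465229 = -3757/3 - 3465229 = -10399444/3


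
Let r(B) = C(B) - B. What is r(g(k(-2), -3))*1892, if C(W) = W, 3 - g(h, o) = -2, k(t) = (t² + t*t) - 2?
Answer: 0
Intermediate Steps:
k(t) = -2 + 2*t² (k(t) = (t² + t²) - 2 = 2*t² - 2 = -2 + 2*t²)
g(h, o) = 5 (g(h, o) = 3 - 1*(-2) = 3 + 2 = 5)
r(B) = 0 (r(B) = B - B = 0)
r(g(k(-2), -3))*1892 = 0*1892 = 0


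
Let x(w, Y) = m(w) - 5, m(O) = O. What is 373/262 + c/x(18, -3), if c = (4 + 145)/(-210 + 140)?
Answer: 75098/59605 ≈ 1.2599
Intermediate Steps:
x(w, Y) = -5 + w (x(w, Y) = w - 5 = -5 + w)
c = -149/70 (c = 149/(-70) = 149*(-1/70) = -149/70 ≈ -2.1286)
373/262 + c/x(18, -3) = 373/262 - 149/(70*(-5 + 18)) = 373*(1/262) - 149/70/13 = 373/262 - 149/70*1/13 = 373/262 - 149/910 = 75098/59605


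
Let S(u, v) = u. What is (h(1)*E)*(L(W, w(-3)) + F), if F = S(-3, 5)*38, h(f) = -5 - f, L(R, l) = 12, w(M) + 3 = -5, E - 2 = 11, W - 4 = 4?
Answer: 7956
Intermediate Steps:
W = 8 (W = 4 + 4 = 8)
E = 13 (E = 2 + 11 = 13)
w(M) = -8 (w(M) = -3 - 5 = -8)
F = -114 (F = -3*38 = -114)
(h(1)*E)*(L(W, w(-3)) + F) = ((-5 - 1*1)*13)*(12 - 114) = ((-5 - 1)*13)*(-102) = -6*13*(-102) = -78*(-102) = 7956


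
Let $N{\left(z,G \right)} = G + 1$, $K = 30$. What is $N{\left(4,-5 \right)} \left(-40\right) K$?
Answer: $4800$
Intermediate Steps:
$N{\left(z,G \right)} = 1 + G$
$N{\left(4,-5 \right)} \left(-40\right) K = \left(1 - 5\right) \left(-40\right) 30 = \left(-4\right) \left(-40\right) 30 = 160 \cdot 30 = 4800$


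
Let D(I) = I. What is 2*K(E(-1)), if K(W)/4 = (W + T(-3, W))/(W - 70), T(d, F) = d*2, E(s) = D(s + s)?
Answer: 8/9 ≈ 0.88889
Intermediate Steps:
E(s) = 2*s (E(s) = s + s = 2*s)
T(d, F) = 2*d
K(W) = 4*(-6 + W)/(-70 + W) (K(W) = 4*((W + 2*(-3))/(W - 70)) = 4*((W - 6)/(-70 + W)) = 4*((-6 + W)/(-70 + W)) = 4*(-6 + W)/(-70 + W))
2*K(E(-1)) = 2*(4*(-6 + 2*(-1))/(-70 + 2*(-1))) = 2*(4*(-6 - 2)/(-70 - 2)) = 2*(4*(-8)/(-72)) = 2*(4*(-1/72)*(-8)) = 2*(4/9) = 8/9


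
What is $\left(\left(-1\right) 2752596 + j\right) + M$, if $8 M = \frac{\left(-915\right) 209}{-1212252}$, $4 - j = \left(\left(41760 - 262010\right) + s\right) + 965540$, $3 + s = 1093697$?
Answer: $- \frac{14843059107327}{3232672} \approx -4.5916 \cdot 10^{6}$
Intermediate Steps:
$s = 1093694$ ($s = -3 + 1093697 = 1093694$)
$j = -1838980$ ($j = 4 - \left(\left(\left(41760 - 262010\right) + 1093694\right) + 965540\right) = 4 - \left(\left(-220250 + 1093694\right) + 965540\right) = 4 - \left(873444 + 965540\right) = 4 - 1838984 = -1838980$)
$M = \frac{63745}{3232672}$ ($M = \frac{\left(-915\right) 209 \frac{1}{-1212252}}{8} = \frac{\left(-191235\right) \left(- \frac{1}{1212252}\right)}{8} = \frac{1}{8} \cdot \frac{63745}{404084} = \frac{63745}{3232672} \approx 0.019719$)
$\left(\left(-1\right) 2752596 + j\right) + M = \left(\left(-1\right) 2752596 - 1838980\right) + \frac{63745}{3232672} = \left(-2752596 - 1838980\right) + \frac{63745}{3232672} = -4591576 + \frac{63745}{3232672} = - \frac{14843059107327}{3232672}$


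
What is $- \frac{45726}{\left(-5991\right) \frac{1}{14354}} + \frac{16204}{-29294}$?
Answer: $\frac{3204508205502}{29250059} \approx 1.0956 \cdot 10^{5}$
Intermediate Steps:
$- \frac{45726}{\left(-5991\right) \frac{1}{14354}} + \frac{16204}{-29294} = - \frac{45726}{\left(-5991\right) \frac{1}{14354}} + 16204 \left(- \frac{1}{29294}\right) = - \frac{45726}{- \frac{5991}{14354}} - \frac{8102}{14647} = \left(-45726\right) \left(- \frac{14354}{5991}\right) - \frac{8102}{14647} = \frac{218783668}{1997} - \frac{8102}{14647} = \frac{3204508205502}{29250059}$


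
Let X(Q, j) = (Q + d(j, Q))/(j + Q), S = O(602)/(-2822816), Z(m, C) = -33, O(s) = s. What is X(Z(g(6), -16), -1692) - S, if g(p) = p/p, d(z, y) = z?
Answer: 1411709/1411408 ≈ 1.0002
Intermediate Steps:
g(p) = 1
S = -301/1411408 (S = 602/(-2822816) = 602*(-1/2822816) = -301/1411408 ≈ -0.00021326)
X(Q, j) = 1 (X(Q, j) = (Q + j)/(j + Q) = (Q + j)/(Q + j) = 1)
X(Z(g(6), -16), -1692) - S = 1 - 1*(-301/1411408) = 1 + 301/1411408 = 1411709/1411408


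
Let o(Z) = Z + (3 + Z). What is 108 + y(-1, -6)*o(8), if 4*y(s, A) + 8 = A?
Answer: 83/2 ≈ 41.500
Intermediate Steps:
y(s, A) = -2 + A/4
o(Z) = 3 + 2*Z
108 + y(-1, -6)*o(8) = 108 + (-2 + (1/4)*(-6))*(3 + 2*8) = 108 + (-2 - 3/2)*(3 + 16) = 108 - 7/2*19 = 108 - 133/2 = 83/2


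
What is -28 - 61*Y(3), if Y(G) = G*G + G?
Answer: -760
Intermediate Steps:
Y(G) = G + G² (Y(G) = G² + G = G + G²)
-28 - 61*Y(3) = -28 - 183*(1 + 3) = -28 - 183*4 = -28 - 61*12 = -28 - 732 = -760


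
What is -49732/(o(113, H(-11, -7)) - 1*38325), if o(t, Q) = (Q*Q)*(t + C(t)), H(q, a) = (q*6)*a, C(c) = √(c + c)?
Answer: -57028032524/27123381292413 + 24070288*√226/1291589585353 ≈ -0.0018224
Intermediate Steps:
C(c) = √2*√c (C(c) = √(2*c) = √2*√c)
H(q, a) = 6*a*q (H(q, a) = (6*q)*a = 6*a*q)
o(t, Q) = Q²*(t + √2*√t) (o(t, Q) = (Q*Q)*(t + √2*√t) = Q²*(t + √2*√t))
-49732/(o(113, H(-11, -7)) - 1*38325) = -49732/((6*(-7)*(-11))²*(113 + √2*√113) - 1*38325) = -49732/(462²*(113 + √226) - 38325) = -49732/(213444*(113 + √226) - 38325) = -49732/((24119172 + 213444*√226) - 38325) = -49732/(24080847 + 213444*√226)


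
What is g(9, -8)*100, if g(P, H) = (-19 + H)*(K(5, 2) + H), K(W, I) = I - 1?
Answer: 18900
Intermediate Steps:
K(W, I) = -1 + I
g(P, H) = (1 + H)*(-19 + H) (g(P, H) = (-19 + H)*((-1 + 2) + H) = (-19 + H)*(1 + H) = (1 + H)*(-19 + H))
g(9, -8)*100 = (-19 + (-8)² - 18*(-8))*100 = (-19 + 64 + 144)*100 = 189*100 = 18900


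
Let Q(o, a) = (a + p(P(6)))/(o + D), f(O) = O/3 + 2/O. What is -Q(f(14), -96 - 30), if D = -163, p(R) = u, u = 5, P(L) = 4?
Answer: -231/302 ≈ -0.76490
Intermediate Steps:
f(O) = 2/O + O/3 (f(O) = O*(⅓) + 2/O = O/3 + 2/O = 2/O + O/3)
p(R) = 5
Q(o, a) = (5 + a)/(-163 + o) (Q(o, a) = (a + 5)/(o - 163) = (5 + a)/(-163 + o))
-Q(f(14), -96 - 30) = -(5 + (-96 - 30))/(-163 + (2/14 + (⅓)*14)) = -(5 - 126)/(-163 + (2*(1/14) + 14/3)) = -(-121)/(-163 + (⅐ + 14/3)) = -(-121)/(-163 + 101/21) = -(-121)/(-3322/21) = -(-21)*(-121)/3322 = -1*231/302 = -231/302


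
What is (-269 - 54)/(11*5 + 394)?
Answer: -323/449 ≈ -0.71938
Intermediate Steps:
(-269 - 54)/(11*5 + 394) = -323/(55 + 394) = -323/449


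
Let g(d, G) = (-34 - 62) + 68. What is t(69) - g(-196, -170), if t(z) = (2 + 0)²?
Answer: 32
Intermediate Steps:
t(z) = 4 (t(z) = 2² = 4)
g(d, G) = -28 (g(d, G) = -96 + 68 = -28)
t(69) - g(-196, -170) = 4 - 1*(-28) = 4 + 28 = 32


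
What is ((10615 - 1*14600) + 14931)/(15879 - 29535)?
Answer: -5473/6828 ≈ -0.80155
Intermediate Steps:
((10615 - 1*14600) + 14931)/(15879 - 29535) = ((10615 - 14600) + 14931)/(-13656) = (-3985 + 14931)*(-1/13656) = 10946*(-1/13656) = -5473/6828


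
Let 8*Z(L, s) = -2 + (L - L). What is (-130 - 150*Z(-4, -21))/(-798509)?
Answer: 185/1597018 ≈ 0.00011584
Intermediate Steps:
Z(L, s) = -¼ (Z(L, s) = (-2 + (L - L))/8 = (-2 + 0)/8 = (⅛)*(-2) = -¼)
(-130 - 150*Z(-4, -21))/(-798509) = (-130 - 150*(-¼))/(-798509) = (-130 + 75/2)*(-1/798509) = -185/2*(-1/798509) = 185/1597018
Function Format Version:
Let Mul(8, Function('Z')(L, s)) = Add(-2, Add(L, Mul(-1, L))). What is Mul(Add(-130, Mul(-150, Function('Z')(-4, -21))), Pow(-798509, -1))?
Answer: Rational(185, 1597018) ≈ 0.00011584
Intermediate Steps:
Function('Z')(L, s) = Rational(-1, 4) (Function('Z')(L, s) = Mul(Rational(1, 8), Add(-2, Add(L, Mul(-1, L)))) = Mul(Rational(1, 8), Add(-2, 0)) = Mul(Rational(1, 8), -2) = Rational(-1, 4))
Mul(Add(-130, Mul(-150, Function('Z')(-4, -21))), Pow(-798509, -1)) = Mul(Add(-130, Mul(-150, Rational(-1, 4))), Pow(-798509, -1)) = Mul(Add(-130, Rational(75, 2)), Rational(-1, 798509)) = Mul(Rational(-185, 2), Rational(-1, 798509)) = Rational(185, 1597018)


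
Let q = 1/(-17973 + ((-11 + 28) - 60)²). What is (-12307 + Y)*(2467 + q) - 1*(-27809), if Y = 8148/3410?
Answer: -833750561878647/27491420 ≈ -3.0328e+7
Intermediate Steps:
q = -1/16124 (q = 1/(-17973 + (17 - 60)²) = 1/(-17973 + (-43)²) = 1/(-17973 + 1849) = 1/(-16124) = -1/16124 ≈ -6.2019e-5)
Y = 4074/1705 (Y = 8148*(1/3410) = 4074/1705 ≈ 2.3894)
(-12307 + Y)*(2467 + q) - 1*(-27809) = (-12307 + 4074/1705)*(2467 - 1/16124) - 1*(-27809) = -20979361/1705*39777907/16124 + 27809 = -834515070777427/27491420 + 27809 = -833750561878647/27491420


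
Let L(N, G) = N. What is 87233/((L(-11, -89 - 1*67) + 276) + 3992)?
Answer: 87233/4257 ≈ 20.492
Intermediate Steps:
87233/((L(-11, -89 - 1*67) + 276) + 3992) = 87233/((-11 + 276) + 3992) = 87233/(265 + 3992) = 87233/4257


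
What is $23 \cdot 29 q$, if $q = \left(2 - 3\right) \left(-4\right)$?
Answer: $2668$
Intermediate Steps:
$q = 4$ ($q = \left(-1\right) \left(-4\right) = 4$)
$23 \cdot 29 q = 23 \cdot 29 \cdot 4 = 667 \cdot 4 = 2668$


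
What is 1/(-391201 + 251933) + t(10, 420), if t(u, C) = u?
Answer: 1392679/139268 ≈ 10.000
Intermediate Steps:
1/(-391201 + 251933) + t(10, 420) = 1/(-391201 + 251933) + 10 = 1/(-139268) + 10 = -1/139268 + 10 = 1392679/139268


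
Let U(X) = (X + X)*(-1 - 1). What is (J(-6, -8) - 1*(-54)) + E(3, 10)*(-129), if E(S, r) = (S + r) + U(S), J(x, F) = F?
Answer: -83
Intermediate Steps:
U(X) = -4*X (U(X) = (2*X)*(-2) = -4*X)
E(S, r) = r - 3*S (E(S, r) = (S + r) - 4*S = r - 3*S)
(J(-6, -8) - 1*(-54)) + E(3, 10)*(-129) = (-8 - 1*(-54)) + (10 - 3*3)*(-129) = (-8 + 54) + (10 - 9)*(-129) = 46 + 1*(-129) = 46 - 129 = -83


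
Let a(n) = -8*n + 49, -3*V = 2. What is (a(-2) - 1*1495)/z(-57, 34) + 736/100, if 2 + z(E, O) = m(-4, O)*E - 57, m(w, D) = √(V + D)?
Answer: 120122/18325 + 1900*√3/733 ≈ 11.045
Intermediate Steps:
V = -⅔ (V = -⅓*2 = -⅔ ≈ -0.66667)
m(w, D) = √(-⅔ + D)
a(n) = 49 - 8*n
z(E, O) = -59 + E*√(-6 + 9*O)/3 (z(E, O) = -2 + ((√(-6 + 9*O)/3)*E - 57) = -2 + (E*√(-6 + 9*O)/3 - 57) = -2 + (-57 + E*√(-6 + 9*O)/3) = -59 + E*√(-6 + 9*O)/3)
(a(-2) - 1*1495)/z(-57, 34) + 736/100 = ((49 - 8*(-2)) - 1*1495)/(-59 + (⅓)*(-57)*√(-6 + 9*34)) + 736/100 = ((49 + 16) - 1495)/(-59 + (⅓)*(-57)*√(-6 + 306)) + 736*(1/100) = (65 - 1495)/(-59 + (⅓)*(-57)*√300) + 184/25 = -1430/(-59 + (⅓)*(-57)*(10*√3)) + 184/25 = -1430/(-59 - 190*√3) + 184/25 = 184/25 - 1430/(-59 - 190*√3)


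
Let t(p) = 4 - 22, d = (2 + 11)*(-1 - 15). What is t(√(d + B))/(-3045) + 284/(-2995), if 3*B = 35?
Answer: -54058/607985 ≈ -0.088913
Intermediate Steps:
d = -208 (d = 13*(-16) = -208)
B = 35/3 (B = (⅓)*35 = 35/3 ≈ 11.667)
t(p) = -18
t(√(d + B))/(-3045) + 284/(-2995) = -18/(-3045) + 284/(-2995) = -18*(-1/3045) + 284*(-1/2995) = 6/1015 - 284/2995 = -54058/607985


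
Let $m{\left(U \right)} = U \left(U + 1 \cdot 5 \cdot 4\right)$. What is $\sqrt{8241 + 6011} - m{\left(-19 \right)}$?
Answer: $19 + 2 \sqrt{3563} \approx 138.38$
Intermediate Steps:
$m{\left(U \right)} = U \left(20 + U\right)$ ($m{\left(U \right)} = U \left(U + 5 \cdot 4\right) = U \left(U + 20\right) = U \left(20 + U\right)$)
$\sqrt{8241 + 6011} - m{\left(-19 \right)} = \sqrt{8241 + 6011} - - 19 \left(20 - 19\right) = \sqrt{14252} - \left(-19\right) 1 = 2 \sqrt{3563} - -19 = 2 \sqrt{3563} + 19 = 19 + 2 \sqrt{3563}$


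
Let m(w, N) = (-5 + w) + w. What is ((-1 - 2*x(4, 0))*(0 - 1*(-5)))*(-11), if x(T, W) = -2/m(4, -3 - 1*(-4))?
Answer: -55/3 ≈ -18.333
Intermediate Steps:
m(w, N) = -5 + 2*w
x(T, W) = -⅔ (x(T, W) = -2/(-5 + 2*4) = -2/(-5 + 8) = -2/3 = -2*⅓ = -⅔)
((-1 - 2*x(4, 0))*(0 - 1*(-5)))*(-11) = ((-1 - 2*(-⅔))*(0 - 1*(-5)))*(-11) = ((-1 + 4/3)*(0 + 5))*(-11) = ((⅓)*5)*(-11) = (5/3)*(-11) = -55/3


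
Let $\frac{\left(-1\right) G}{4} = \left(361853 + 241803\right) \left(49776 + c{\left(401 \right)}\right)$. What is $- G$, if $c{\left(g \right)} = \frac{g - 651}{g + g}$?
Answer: $\frac{48196018185824}{401} \approx 1.2019 \cdot 10^{11}$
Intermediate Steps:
$c{\left(g \right)} = \frac{-651 + g}{2 g}$
$G = - \frac{48196018185824}{401}$ ($G = - 4 \left(361853 + 241803\right) \left(49776 + \frac{-651 + 401}{2 \cdot 401}\right) = - 4 \cdot 603656 \left(49776 + \frac{1}{2} \cdot \frac{1}{401} \left(-250\right)\right) = - 4 \cdot 603656 \left(49776 - \frac{125}{401}\right) = - 4 \cdot 603656 \cdot \frac{19960051}{401} = \left(-4\right) \frac{12049004546456}{401} = - \frac{48196018185824}{401} \approx -1.2019 \cdot 10^{11}$)
$- G = \left(-1\right) \left(- \frac{48196018185824}{401}\right) = \frac{48196018185824}{401}$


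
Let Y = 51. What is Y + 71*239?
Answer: 17020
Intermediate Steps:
Y + 71*239 = 51 + 71*239 = 51 + 16969 = 17020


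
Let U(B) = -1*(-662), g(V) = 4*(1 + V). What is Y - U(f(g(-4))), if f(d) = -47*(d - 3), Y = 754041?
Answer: 753379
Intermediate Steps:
g(V) = 4 + 4*V
f(d) = 141 - 47*d (f(d) = -47*(-3 + d) = 141 - 47*d)
U(B) = 662
Y - U(f(g(-4))) = 754041 - 1*662 = 754041 - 662 = 753379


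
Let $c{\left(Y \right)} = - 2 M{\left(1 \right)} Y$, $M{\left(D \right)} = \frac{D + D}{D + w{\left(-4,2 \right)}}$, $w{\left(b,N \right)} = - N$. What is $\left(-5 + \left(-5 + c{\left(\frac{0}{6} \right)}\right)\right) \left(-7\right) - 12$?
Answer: $58$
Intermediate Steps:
$M{\left(D \right)} = \frac{2 D}{-2 + D}$ ($M{\left(D \right)} = \frac{D + D}{D - 2} = \frac{2 D}{D - 2} = \frac{2 D}{-2 + D}$)
$c{\left(Y \right)} = 4 Y$ ($c{\left(Y \right)} = - 2 \cdot 2 \cdot 1 \frac{1}{-2 + 1} Y = - 2 \cdot 2 \cdot 1 \frac{1}{-1} Y = - 2 \cdot 2 \cdot 1 \left(-1\right) Y = \left(-2\right) \left(-2\right) Y = 4 Y$)
$\left(-5 + \left(-5 + c{\left(\frac{0}{6} \right)}\right)\right) \left(-7\right) - 12 = \left(-5 - \left(5 - 4 \cdot \frac{0}{6}\right)\right) \left(-7\right) - 12 = \left(-5 - \left(5 - 4 \cdot 0 \cdot \frac{1}{6}\right)\right) \left(-7\right) - 12 = \left(-5 + \left(-5 + 4 \cdot 0\right)\right) \left(-7\right) - 12 = \left(-5 + \left(-5 + 0\right)\right) \left(-7\right) - 12 = \left(-5 - 5\right) \left(-7\right) - 12 = \left(-10\right) \left(-7\right) - 12 = 70 - 12 = 58$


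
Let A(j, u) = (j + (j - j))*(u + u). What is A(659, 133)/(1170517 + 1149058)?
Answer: 175294/2319575 ≈ 0.075572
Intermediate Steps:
A(j, u) = 2*j*u (A(j, u) = (j + 0)*(2*u) = j*(2*u) = 2*j*u)
A(659, 133)/(1170517 + 1149058) = (2*659*133)/(1170517 + 1149058) = 175294/2319575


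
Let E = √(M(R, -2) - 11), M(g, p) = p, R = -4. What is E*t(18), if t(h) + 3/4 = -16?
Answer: -67*I*√13/4 ≈ -60.393*I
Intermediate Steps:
t(h) = -67/4 (t(h) = -¾ - 16 = -67/4)
E = I*√13 (E = √(-2 - 11) = √(-13) = I*√13 ≈ 3.6056*I)
E*t(18) = (I*√13)*(-67/4) = -67*I*√13/4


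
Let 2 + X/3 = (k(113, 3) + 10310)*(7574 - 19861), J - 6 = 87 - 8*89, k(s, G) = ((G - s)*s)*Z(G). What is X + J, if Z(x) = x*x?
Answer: 3743602535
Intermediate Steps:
Z(x) = x**2
k(s, G) = s*G**2*(G - s) (k(s, G) = ((G - s)*s)*G**2 = (s*(G - s))*G**2 = s*G**2*(G - s))
J = -619 (J = 6 + (87 - 8*89) = 6 + (87 - 712) = 6 - 625 = -619)
X = 3743603154 (X = -6 + 3*((113*3**2*(3 - 1*113) + 10310)*(7574 - 19861)) = -6 + 3*((113*9*(3 - 113) + 10310)*(-12287)) = -6 + 3*((113*9*(-110) + 10310)*(-12287)) = -6 + 3*((-111870 + 10310)*(-12287)) = -6 + 3*(-101560*(-12287)) = -6 + 3*1247867720 = -6 + 3743603160 = 3743603154)
X + J = 3743603154 - 619 = 3743602535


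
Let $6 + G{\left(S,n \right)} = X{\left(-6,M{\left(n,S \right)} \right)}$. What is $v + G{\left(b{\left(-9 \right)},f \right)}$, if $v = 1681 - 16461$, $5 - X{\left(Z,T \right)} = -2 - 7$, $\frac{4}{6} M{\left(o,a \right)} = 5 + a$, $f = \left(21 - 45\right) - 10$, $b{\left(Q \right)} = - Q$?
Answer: $-14772$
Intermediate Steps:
$f = -34$ ($f = -24 - 10 = -34$)
$M{\left(o,a \right)} = \frac{15}{2} + \frac{3 a}{2}$ ($M{\left(o,a \right)} = \frac{3 \left(5 + a\right)}{2} = \frac{15}{2} + \frac{3 a}{2}$)
$X{\left(Z,T \right)} = 14$ ($X{\left(Z,T \right)} = 5 - \left(-2 - 7\right) = 5 - -9 = 5 + 9 = 14$)
$v = -14780$
$G{\left(S,n \right)} = 8$ ($G{\left(S,n \right)} = -6 + 14 = 8$)
$v + G{\left(b{\left(-9 \right)},f \right)} = -14780 + 8 = -14772$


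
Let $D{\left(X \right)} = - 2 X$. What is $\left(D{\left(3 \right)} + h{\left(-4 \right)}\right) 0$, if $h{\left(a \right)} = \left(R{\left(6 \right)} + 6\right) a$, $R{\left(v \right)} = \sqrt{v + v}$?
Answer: $0$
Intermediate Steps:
$R{\left(v \right)} = \sqrt{2} \sqrt{v}$ ($R{\left(v \right)} = \sqrt{2 v} = \sqrt{2} \sqrt{v}$)
$h{\left(a \right)} = a \left(6 + 2 \sqrt{3}\right)$ ($h{\left(a \right)} = \left(\sqrt{2} \sqrt{6} + 6\right) a = \left(2 \sqrt{3} + 6\right) a = \left(6 + 2 \sqrt{3}\right) a = a \left(6 + 2 \sqrt{3}\right)$)
$\left(D{\left(3 \right)} + h{\left(-4 \right)}\right) 0 = \left(\left(-2\right) 3 + 2 \left(-4\right) \left(3 + \sqrt{3}\right)\right) 0 = \left(-6 - \left(24 + 8 \sqrt{3}\right)\right) 0 = \left(-30 - 8 \sqrt{3}\right) 0 = 0$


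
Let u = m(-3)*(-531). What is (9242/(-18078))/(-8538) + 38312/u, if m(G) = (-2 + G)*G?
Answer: -328521233791/68299859070 ≈ -4.8100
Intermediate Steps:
m(G) = G*(-2 + G)
u = -7965 (u = -3*(-2 - 3)*(-531) = -3*(-5)*(-531) = 15*(-531) = -7965)
(9242/(-18078))/(-8538) + 38312/u = (9242/(-18078))/(-8538) + 38312/(-7965) = (9242*(-1/18078))*(-1/8538) + 38312*(-1/7965) = -4621/9039*(-1/8538) - 38312/7965 = 4621/77174982 - 38312/7965 = -328521233791/68299859070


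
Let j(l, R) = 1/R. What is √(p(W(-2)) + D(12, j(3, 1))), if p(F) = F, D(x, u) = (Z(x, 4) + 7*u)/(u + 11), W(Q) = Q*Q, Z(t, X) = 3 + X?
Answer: √186/6 ≈ 2.2730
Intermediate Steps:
W(Q) = Q²
D(x, u) = (7 + 7*u)/(11 + u) (D(x, u) = ((3 + 4) + 7*u)/(u + 11) = (7 + 7*u)/(11 + u))
√(p(W(-2)) + D(12, j(3, 1))) = √((-2)² + 7*(1 + 1/1)/(11 + 1/1)) = √(4 + 7*(1 + 1)/(11 + 1)) = √(4 + 7*2/12) = √(4 + 7*(1/12)*2) = √(4 + 7/6) = √(31/6) = √186/6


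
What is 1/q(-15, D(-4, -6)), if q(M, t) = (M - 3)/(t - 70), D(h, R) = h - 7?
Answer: 9/2 ≈ 4.5000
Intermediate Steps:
D(h, R) = -7 + h
q(M, t) = (-3 + M)/(-70 + t)
1/q(-15, D(-4, -6)) = 1/((-3 - 15)/(-70 + (-7 - 4))) = 1/(-18/(-70 - 11)) = 1/(-18/(-81)) = 1/(-1/81*(-18)) = 1/(2/9) = 9/2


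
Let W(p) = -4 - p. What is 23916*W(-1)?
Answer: -71748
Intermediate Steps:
23916*W(-1) = 23916*(-4 - 1*(-1)) = 23916*(-4 + 1) = 23916*(-3) = -71748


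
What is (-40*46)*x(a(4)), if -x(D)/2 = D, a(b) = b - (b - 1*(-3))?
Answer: -11040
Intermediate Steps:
a(b) = -3 (a(b) = b - (b + 3) = b - (3 + b) = b + (-3 - b) = -3)
x(D) = -2*D
(-40*46)*x(a(4)) = (-40*46)*(-2*(-3)) = -1840*6 = -11040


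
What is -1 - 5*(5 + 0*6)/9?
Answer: -34/9 ≈ -3.7778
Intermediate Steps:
-1 - 5*(5 + 0*6)/9 = -1 - 5*(5 + 0)/9 = -1 - 25/9 = -34/9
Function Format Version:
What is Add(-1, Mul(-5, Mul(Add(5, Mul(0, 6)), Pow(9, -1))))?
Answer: Rational(-34, 9) ≈ -3.7778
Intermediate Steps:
Add(-1, Mul(-5, Mul(Add(5, Mul(0, 6)), Pow(9, -1)))) = Add(-1, Mul(-5, Mul(Add(5, 0), Rational(1, 9)))) = Add(-1, Mul(-5, Mul(5, Rational(1, 9)))) = Add(-1, Mul(-5, Rational(5, 9))) = Add(-1, Rational(-25, 9)) = Rational(-34, 9)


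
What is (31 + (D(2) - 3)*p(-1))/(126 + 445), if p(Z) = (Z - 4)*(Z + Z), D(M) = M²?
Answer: 41/571 ≈ 0.071804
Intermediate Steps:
p(Z) = 2*Z*(-4 + Z) (p(Z) = (-4 + Z)*(2*Z) = 2*Z*(-4 + Z))
(31 + (D(2) - 3)*p(-1))/(126 + 445) = (31 + (2² - 3)*(2*(-1)*(-4 - 1)))/(126 + 445) = (31 + (4 - 3)*(2*(-1)*(-5)))/571 = (31 + 1*10)*(1/571) = (31 + 10)*(1/571) = 41*(1/571) = 41/571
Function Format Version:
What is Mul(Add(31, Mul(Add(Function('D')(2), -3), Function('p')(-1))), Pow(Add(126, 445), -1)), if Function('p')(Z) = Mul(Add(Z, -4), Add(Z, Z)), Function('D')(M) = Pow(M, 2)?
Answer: Rational(41, 571) ≈ 0.071804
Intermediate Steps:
Function('p')(Z) = Mul(2, Z, Add(-4, Z)) (Function('p')(Z) = Mul(Add(-4, Z), Mul(2, Z)) = Mul(2, Z, Add(-4, Z)))
Mul(Add(31, Mul(Add(Function('D')(2), -3), Function('p')(-1))), Pow(Add(126, 445), -1)) = Mul(Add(31, Mul(Add(Pow(2, 2), -3), Mul(2, -1, Add(-4, -1)))), Pow(Add(126, 445), -1)) = Mul(Add(31, Mul(Add(4, -3), Mul(2, -1, -5))), Pow(571, -1)) = Mul(Add(31, Mul(1, 10)), Rational(1, 571)) = Mul(Add(31, 10), Rational(1, 571)) = Mul(41, Rational(1, 571)) = Rational(41, 571)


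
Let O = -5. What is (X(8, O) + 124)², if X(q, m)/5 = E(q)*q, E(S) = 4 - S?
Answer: 1296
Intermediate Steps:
X(q, m) = 5*q*(4 - q) (X(q, m) = 5*((4 - q)*q) = 5*(q*(4 - q)) = 5*q*(4 - q))
(X(8, O) + 124)² = (5*8*(4 - 1*8) + 124)² = (5*8*(4 - 8) + 124)² = (5*8*(-4) + 124)² = (-160 + 124)² = (-36)² = 1296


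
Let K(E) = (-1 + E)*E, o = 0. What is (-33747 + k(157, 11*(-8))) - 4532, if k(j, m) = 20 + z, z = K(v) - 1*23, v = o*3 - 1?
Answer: -38280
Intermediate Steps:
v = -1 (v = 0*3 - 1 = 0 - 1 = -1)
K(E) = E*(-1 + E)
z = -21 (z = -(-1 - 1) - 1*23 = -1*(-2) - 23 = 2 - 23 = -21)
k(j, m) = -1 (k(j, m) = 20 - 21 = -1)
(-33747 + k(157, 11*(-8))) - 4532 = (-33747 - 1) - 4532 = -33748 - 4532 = -38280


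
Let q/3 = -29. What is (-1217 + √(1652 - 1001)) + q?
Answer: -1304 + √651 ≈ -1278.5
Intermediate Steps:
q = -87 (q = 3*(-29) = -87)
(-1217 + √(1652 - 1001)) + q = (-1217 + √(1652 - 1001)) - 87 = (-1217 + √651) - 87 = -1304 + √651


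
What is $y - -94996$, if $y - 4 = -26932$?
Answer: $68068$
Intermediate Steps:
$y = -26928$ ($y = 4 - 26932 = -26928$)
$y - -94996 = -26928 - -94996 = -26928 + 94996 = 68068$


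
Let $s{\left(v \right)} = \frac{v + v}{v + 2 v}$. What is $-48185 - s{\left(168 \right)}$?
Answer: $- \frac{144557}{3} \approx -48186.0$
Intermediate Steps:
$s{\left(v \right)} = \frac{2}{3}$ ($s{\left(v \right)} = \frac{2 v}{3 v} = 2 v \frac{1}{3 v} = \frac{2}{3}$)
$-48185 - s{\left(168 \right)} = -48185 - \frac{2}{3} = - \frac{144557}{3}$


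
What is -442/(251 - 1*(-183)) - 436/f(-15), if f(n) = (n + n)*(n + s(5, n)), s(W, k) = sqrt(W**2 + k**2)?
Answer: 41781/5425 + 218*sqrt(10)/75 ≈ 16.893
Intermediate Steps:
f(n) = 2*n*(n + sqrt(25 + n**2)) (f(n) = (n + n)*(n + sqrt(5**2 + n**2)) = (2*n)*(n + sqrt(25 + n**2)) = 2*n*(n + sqrt(25 + n**2)))
-442/(251 - 1*(-183)) - 436/f(-15) = -442/(251 - 1*(-183)) - 436*(-1/(30*(-15 + sqrt(25 + (-15)**2)))) = -442/(251 + 183) - 436*(-1/(30*(-15 + sqrt(25 + 225)))) = -442/434 - 436*(-1/(30*(-15 + sqrt(250)))) = -442*1/434 - 436*(-1/(30*(-15 + 5*sqrt(10)))) = -221/217 - 436/(450 - 150*sqrt(10))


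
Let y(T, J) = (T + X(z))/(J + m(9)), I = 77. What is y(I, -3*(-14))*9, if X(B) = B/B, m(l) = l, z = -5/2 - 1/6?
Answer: 234/17 ≈ 13.765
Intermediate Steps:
z = -8/3 (z = -5*1/2 - 1*1/6 = -5/2 - 1/6 = -8/3 ≈ -2.6667)
X(B) = 1
y(T, J) = (1 + T)/(9 + J) (y(T, J) = (T + 1)/(J + 9) = (1 + T)/(9 + J))
y(I, -3*(-14))*9 = ((1 + 77)/(9 - 3*(-14)))*9 = (78/(9 + 42))*9 = (78/51)*9 = ((1/51)*78)*9 = (26/17)*9 = 234/17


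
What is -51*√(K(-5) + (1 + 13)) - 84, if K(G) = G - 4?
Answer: -84 - 51*√5 ≈ -198.04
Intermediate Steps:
K(G) = -4 + G
-51*√(K(-5) + (1 + 13)) - 84 = -51*√((-4 - 5) + (1 + 13)) - 84 = -51*√(-9 + 14) - 84 = -51*√5 - 84 = -84 - 51*√5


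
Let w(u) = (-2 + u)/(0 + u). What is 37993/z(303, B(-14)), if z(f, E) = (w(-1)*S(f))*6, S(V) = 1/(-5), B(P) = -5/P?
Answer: -189965/18 ≈ -10554.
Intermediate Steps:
S(V) = -⅕
w(u) = (-2 + u)/u
z(f, E) = -18/5 (z(f, E) = (((-2 - 1)/(-1))*(-⅕))*6 = (-1*(-3)*(-⅕))*6 = (3*(-⅕))*6 = -⅗*6 = -18/5)
37993/z(303, B(-14)) = 37993/(-18/5) = 37993*(-5/18) = -189965/18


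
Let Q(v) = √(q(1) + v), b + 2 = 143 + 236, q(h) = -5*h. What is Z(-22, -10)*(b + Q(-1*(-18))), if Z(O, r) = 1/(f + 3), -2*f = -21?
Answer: 754/27 + 2*√13/27 ≈ 28.193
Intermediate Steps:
f = 21/2 (f = -½*(-21) = 21/2 ≈ 10.500)
b = 377 (b = -2 + (143 + 236) = -2 + 379 = 377)
Z(O, r) = 2/27 (Z(O, r) = 1/(21/2 + 3) = 1/(27/2) = 2/27)
Q(v) = √(-5 + v) (Q(v) = √(-5*1 + v) = √(-5 + v))
Z(-22, -10)*(b + Q(-1*(-18))) = 2*(377 + √(-5 - 1*(-18)))/27 = 2*(377 + √(-5 + 18))/27 = 2*(377 + √13)/27 = 754/27 + 2*√13/27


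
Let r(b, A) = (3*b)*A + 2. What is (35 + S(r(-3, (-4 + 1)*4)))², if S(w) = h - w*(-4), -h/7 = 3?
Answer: 206116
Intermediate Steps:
h = -21 (h = -7*3 = -21)
r(b, A) = 2 + 3*A*b (r(b, A) = 3*A*b + 2 = 2 + 3*A*b)
S(w) = -21 + 4*w (S(w) = -21 - w*(-4) = -21 + 4*w)
(35 + S(r(-3, (-4 + 1)*4)))² = (35 + (-21 + 4*(2 + 3*((-4 + 1)*4)*(-3))))² = (35 + (-21 + 4*(2 + 3*(-3*4)*(-3))))² = (35 + (-21 + 4*(2 + 3*(-12)*(-3))))² = (35 + (-21 + 4*(2 + 108)))² = (35 + (-21 + 4*110))² = (35 + (-21 + 440))² = (35 + 419)² = 454² = 206116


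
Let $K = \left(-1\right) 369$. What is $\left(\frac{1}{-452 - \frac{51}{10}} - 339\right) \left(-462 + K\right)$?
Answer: $\frac{1287700149}{4571} \approx 2.8171 \cdot 10^{5}$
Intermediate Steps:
$K = -369$
$\left(\frac{1}{-452 - \frac{51}{10}} - 339\right) \left(-462 + K\right) = \left(\frac{1}{-452 - \frac{51}{10}} - 339\right) \left(-462 - 369\right) = \left(\frac{1}{-452 - \frac{51}{10}} - 339\right) \left(-831\right) = \left(\frac{1}{- \frac{4571}{10}} - 339\right) \left(-831\right) = \left(- \frac{10}{4571} - 339\right) \left(-831\right) = \left(- \frac{1549579}{4571}\right) \left(-831\right) = \frac{1287700149}{4571}$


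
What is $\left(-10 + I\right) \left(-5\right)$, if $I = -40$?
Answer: $250$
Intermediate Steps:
$\left(-10 + I\right) \left(-5\right) = \left(-10 - 40\right) \left(-5\right) = \left(-50\right) \left(-5\right) = 250$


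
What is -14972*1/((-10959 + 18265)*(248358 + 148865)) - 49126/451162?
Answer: -35643967868863/327330577589639 ≈ -0.10889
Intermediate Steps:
-14972*1/((-10959 + 18265)*(248358 + 148865)) - 49126/451162 = -14972/(7306*397223) - 49126*1/451162 = -14972/2902111238 - 24563/225581 = -14972*1/2902111238 - 24563/225581 = -7486/1451055619 - 24563/225581 = -35643967868863/327330577589639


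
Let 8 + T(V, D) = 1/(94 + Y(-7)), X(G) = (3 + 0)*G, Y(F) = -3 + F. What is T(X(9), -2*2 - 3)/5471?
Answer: -671/459564 ≈ -0.0014601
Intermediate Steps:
X(G) = 3*G
T(V, D) = -671/84 (T(V, D) = -8 + 1/(94 + (-3 - 7)) = -8 + 1/(94 - 10) = -8 + 1/84 = -671/84)
T(X(9), -2*2 - 3)/5471 = -671/84/5471 = -671/84*1/5471 = -671/459564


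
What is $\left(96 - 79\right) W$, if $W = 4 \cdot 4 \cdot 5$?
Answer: $1360$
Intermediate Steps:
$W = 80$ ($W = 16 \cdot 5 = 80$)
$\left(96 - 79\right) W = \left(96 - 79\right) 80 = 17 \cdot 80 = 1360$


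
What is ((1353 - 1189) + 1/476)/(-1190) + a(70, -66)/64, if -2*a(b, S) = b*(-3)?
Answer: 1362001/906304 ≈ 1.5028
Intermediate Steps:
a(b, S) = 3*b/2 (a(b, S) = -b*(-3)/2 = -(-3)*b/2 = 3*b/2)
((1353 - 1189) + 1/476)/(-1190) + a(70, -66)/64 = ((1353 - 1189) + 1/476)/(-1190) + ((3/2)*70)/64 = (164 + 1/476)*(-1/1190) + 105*(1/64) = (78065/476)*(-1/1190) + 105/64 = -15613/113288 + 105/64 = 1362001/906304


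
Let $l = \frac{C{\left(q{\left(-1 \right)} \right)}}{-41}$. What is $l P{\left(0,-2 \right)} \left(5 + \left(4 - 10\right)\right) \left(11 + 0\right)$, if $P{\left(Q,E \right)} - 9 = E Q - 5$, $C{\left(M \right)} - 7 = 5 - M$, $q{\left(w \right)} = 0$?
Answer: $\frac{528}{41} \approx 12.878$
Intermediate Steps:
$C{\left(M \right)} = 12 - M$ ($C{\left(M \right)} = 7 - \left(-5 + M\right) = 12 - M$)
$P{\left(Q,E \right)} = 4 + E Q$ ($P{\left(Q,E \right)} = 9 + \left(E Q - 5\right) = 9 + \left(-5 + E Q\right) = 4 + E Q$)
$l = - \frac{12}{41}$ ($l = \frac{12 - 0}{-41} = \left(12 + 0\right) \left(- \frac{1}{41}\right) = 12 \left(- \frac{1}{41}\right) = - \frac{12}{41} \approx -0.29268$)
$l P{\left(0,-2 \right)} \left(5 + \left(4 - 10\right)\right) \left(11 + 0\right) = - \frac{12 \left(4 - 0\right)}{41} \left(5 + \left(4 - 10\right)\right) \left(11 + 0\right) = - \frac{12 \left(4 + 0\right)}{41} \left(5 - 6\right) 11 = \left(- \frac{12}{41}\right) 4 \left(\left(-1\right) 11\right) = \left(- \frac{48}{41}\right) \left(-11\right) = \frac{528}{41}$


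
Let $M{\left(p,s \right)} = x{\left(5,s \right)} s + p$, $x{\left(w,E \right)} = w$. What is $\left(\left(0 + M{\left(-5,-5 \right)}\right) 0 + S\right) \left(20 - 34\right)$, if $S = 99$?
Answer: $-1386$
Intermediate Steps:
$M{\left(p,s \right)} = p + 5 s$ ($M{\left(p,s \right)} = 5 s + p = p + 5 s$)
$\left(\left(0 + M{\left(-5,-5 \right)}\right) 0 + S\right) \left(20 - 34\right) = \left(\left(0 + \left(-5 + 5 \left(-5\right)\right)\right) 0 + 99\right) \left(20 - 34\right) = \left(\left(0 - 30\right) 0 + 99\right) \left(-14\right) = \left(\left(-30\right) 0 + 99\right) \left(-14\right) = \left(0 + 99\right) \left(-14\right) = 99 \left(-14\right) = -1386$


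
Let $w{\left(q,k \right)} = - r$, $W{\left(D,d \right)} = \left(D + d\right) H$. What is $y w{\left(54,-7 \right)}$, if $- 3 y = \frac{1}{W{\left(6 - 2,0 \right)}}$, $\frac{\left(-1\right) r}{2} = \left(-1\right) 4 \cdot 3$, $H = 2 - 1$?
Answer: $2$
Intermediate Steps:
$H = 1$
$r = 24$ ($r = - 2 \left(-1\right) 4 \cdot 3 = - 2 \left(\left(-4\right) 3\right) = \left(-2\right) \left(-12\right) = 24$)
$W{\left(D,d \right)} = D + d$ ($W{\left(D,d \right)} = \left(D + d\right) 1 = D + d$)
$w{\left(q,k \right)} = -24$ ($w{\left(q,k \right)} = \left(-1\right) 24 = -24$)
$y = - \frac{1}{12}$ ($y = - \frac{1}{3 \left(\left(6 - 2\right) + 0\right)} = - \frac{1}{3 \left(4 + 0\right)} = - \frac{1}{3 \cdot 4} = \left(- \frac{1}{3}\right) \frac{1}{4} = - \frac{1}{12} \approx -0.083333$)
$y w{\left(54,-7 \right)} = \left(- \frac{1}{12}\right) \left(-24\right) = 2$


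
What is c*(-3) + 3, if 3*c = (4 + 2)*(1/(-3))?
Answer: 5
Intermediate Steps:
c = -⅔ (c = ((4 + 2)*(1/(-3)))/3 = (6*(1*(-⅓)))/3 = (6*(-⅓))/3 = (⅓)*(-2) = -⅔ ≈ -0.66667)
c*(-3) + 3 = -⅔*(-3) + 3 = 2 + 3 = 5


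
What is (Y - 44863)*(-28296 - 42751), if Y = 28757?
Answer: 1144282982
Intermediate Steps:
(Y - 44863)*(-28296 - 42751) = (28757 - 44863)*(-28296 - 42751) = -16106*(-71047) = 1144282982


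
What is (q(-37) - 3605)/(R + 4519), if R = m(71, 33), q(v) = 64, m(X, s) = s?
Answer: -3541/4552 ≈ -0.77790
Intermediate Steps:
R = 33
(q(-37) - 3605)/(R + 4519) = (64 - 3605)/(33 + 4519) = -3541/4552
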